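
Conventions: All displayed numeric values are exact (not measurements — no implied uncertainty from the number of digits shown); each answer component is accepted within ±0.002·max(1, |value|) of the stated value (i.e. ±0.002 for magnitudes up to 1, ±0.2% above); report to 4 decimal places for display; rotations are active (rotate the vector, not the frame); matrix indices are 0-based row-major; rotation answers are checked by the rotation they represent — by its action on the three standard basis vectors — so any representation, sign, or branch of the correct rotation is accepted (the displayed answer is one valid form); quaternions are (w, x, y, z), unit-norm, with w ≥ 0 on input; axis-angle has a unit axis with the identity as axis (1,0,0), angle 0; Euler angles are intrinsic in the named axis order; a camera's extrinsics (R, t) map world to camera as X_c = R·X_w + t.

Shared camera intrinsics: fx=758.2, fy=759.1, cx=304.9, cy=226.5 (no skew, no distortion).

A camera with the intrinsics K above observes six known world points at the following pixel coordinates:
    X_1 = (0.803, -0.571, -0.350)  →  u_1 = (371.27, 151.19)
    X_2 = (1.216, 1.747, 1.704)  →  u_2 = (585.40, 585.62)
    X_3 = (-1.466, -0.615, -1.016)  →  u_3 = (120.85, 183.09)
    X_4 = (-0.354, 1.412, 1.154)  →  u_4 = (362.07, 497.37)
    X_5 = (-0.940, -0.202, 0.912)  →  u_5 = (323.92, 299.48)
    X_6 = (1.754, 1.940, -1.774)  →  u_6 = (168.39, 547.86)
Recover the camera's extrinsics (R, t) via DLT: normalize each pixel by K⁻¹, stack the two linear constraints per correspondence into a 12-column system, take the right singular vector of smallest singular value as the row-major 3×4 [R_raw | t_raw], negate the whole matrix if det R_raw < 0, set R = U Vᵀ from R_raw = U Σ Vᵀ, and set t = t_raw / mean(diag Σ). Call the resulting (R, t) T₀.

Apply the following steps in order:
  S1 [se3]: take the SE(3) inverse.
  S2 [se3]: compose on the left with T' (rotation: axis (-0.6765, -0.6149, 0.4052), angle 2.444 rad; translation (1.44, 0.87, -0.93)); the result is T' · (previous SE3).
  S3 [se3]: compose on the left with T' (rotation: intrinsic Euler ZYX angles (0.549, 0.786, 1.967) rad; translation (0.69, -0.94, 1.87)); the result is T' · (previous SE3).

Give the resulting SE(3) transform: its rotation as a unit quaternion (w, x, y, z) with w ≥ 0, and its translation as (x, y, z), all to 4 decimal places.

rotation (quat) = (0.6946, 0.1501, -0.6901, 0.1371), translation = (7.1735, 2.3783, 1.5819)

source (pnp_recover): camera pose = R=[0.6490 -0.1778 0.7397; -0.1883 0.9045 0.3826; -0.7372 -0.3876 0.5535], t=(0.0700, 0.3100, 5.5200)
after S1 (invert_se3): R=[0.6490 -0.1883 -0.7372; -0.1778 0.9045 -0.3876; 0.7397 0.3826 0.5535], t=(4.0821, 1.8714, -3.2258)
after S2 (compose_se3): R=[-0.7075 0.0848 -0.7016; 0.6592 -0.2785 -0.6985; -0.2547 -0.9567 0.1411], t=(5.3360, 4.7657, -1.3945)
after S3 (compose_se3): R=[0.0100 -0.3977 -0.9174; -0.0167 0.9173 -0.3979; 0.9998 0.0193 0.0026], t=(7.1735, 2.3783, 1.5819)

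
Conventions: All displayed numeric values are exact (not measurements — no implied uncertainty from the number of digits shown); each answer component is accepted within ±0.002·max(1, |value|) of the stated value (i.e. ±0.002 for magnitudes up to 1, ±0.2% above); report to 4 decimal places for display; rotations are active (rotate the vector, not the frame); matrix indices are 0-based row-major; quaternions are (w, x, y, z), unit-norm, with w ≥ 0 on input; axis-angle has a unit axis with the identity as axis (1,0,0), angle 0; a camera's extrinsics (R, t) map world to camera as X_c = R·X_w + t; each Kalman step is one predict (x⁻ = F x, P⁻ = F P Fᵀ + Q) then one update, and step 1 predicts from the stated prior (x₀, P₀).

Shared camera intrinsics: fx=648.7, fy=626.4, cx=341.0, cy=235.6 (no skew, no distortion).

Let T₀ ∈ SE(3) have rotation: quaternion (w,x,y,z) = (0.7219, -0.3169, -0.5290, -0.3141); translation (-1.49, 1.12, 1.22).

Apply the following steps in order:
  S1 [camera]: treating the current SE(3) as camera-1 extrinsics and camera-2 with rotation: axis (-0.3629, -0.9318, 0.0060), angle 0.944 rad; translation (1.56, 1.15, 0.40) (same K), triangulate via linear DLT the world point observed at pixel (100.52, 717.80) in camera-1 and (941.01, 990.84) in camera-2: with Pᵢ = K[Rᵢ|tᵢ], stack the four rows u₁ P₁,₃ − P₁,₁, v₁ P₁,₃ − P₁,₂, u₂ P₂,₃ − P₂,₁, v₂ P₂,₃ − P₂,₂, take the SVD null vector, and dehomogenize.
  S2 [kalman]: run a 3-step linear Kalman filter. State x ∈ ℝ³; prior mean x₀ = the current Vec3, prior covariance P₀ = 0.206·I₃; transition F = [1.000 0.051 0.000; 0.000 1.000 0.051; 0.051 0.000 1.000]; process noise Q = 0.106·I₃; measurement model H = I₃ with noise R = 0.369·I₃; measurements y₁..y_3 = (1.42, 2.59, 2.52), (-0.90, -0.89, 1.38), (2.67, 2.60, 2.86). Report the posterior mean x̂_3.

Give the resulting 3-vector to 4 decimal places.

result = (1.4767, 1.5111, 2.1947)

after S1 (triangulate): (1.6225, 0.7885, 1.0949)
after S2 (kf_track): (1.4767, 1.5111, 2.1947)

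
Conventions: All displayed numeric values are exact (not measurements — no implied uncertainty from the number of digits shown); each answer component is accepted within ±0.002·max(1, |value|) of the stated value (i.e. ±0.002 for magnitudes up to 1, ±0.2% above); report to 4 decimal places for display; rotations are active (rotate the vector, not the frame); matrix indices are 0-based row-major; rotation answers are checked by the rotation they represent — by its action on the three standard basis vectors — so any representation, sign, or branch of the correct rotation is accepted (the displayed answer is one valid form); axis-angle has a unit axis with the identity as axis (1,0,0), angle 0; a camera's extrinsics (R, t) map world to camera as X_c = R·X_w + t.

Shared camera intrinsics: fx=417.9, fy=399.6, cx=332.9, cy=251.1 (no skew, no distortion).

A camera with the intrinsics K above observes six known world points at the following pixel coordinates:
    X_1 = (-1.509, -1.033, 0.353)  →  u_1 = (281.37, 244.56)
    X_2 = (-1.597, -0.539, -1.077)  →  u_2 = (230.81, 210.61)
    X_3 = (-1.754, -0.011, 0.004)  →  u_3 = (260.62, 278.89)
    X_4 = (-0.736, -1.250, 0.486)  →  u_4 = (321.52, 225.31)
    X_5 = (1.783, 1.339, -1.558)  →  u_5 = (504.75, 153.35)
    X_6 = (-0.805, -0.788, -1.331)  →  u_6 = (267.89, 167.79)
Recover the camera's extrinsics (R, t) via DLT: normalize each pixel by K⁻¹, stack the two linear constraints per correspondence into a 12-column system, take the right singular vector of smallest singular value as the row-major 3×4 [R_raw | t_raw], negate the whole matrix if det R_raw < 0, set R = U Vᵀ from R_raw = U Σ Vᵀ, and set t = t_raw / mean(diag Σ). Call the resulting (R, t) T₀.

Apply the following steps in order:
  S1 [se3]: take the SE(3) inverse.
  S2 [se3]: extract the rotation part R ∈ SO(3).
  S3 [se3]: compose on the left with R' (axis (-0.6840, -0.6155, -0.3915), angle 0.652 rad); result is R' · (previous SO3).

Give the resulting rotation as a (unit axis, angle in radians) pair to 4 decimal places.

source (pnp_recover): camera pose = R=[0.9011 0.1461 0.4082; -0.3898 0.6853 0.6151; -0.1900 -0.7134 0.6745], t=(0.4397, -0.2199, 6.2490)
after S1 (invert_se3): R=[0.9011 -0.3898 -0.1900; 0.1461 0.6853 -0.7134; 0.4082 0.6151 0.6745], t=(0.7050, 4.5447, -4.2592)
after S2 (rot_of_se3): [0.9011 -0.3898 -0.1900; 0.1461 0.6853 -0.7134; 0.4082 0.6151 0.6745]
after S3 (compose_so3): [0.7200 -0.3212 -0.6152; 0.1808 0.9427 -0.2805; 0.6700 0.0907 0.7368]

rotation (axis_angle) = ((0.2598, -0.8995, 0.3513), 0.7958)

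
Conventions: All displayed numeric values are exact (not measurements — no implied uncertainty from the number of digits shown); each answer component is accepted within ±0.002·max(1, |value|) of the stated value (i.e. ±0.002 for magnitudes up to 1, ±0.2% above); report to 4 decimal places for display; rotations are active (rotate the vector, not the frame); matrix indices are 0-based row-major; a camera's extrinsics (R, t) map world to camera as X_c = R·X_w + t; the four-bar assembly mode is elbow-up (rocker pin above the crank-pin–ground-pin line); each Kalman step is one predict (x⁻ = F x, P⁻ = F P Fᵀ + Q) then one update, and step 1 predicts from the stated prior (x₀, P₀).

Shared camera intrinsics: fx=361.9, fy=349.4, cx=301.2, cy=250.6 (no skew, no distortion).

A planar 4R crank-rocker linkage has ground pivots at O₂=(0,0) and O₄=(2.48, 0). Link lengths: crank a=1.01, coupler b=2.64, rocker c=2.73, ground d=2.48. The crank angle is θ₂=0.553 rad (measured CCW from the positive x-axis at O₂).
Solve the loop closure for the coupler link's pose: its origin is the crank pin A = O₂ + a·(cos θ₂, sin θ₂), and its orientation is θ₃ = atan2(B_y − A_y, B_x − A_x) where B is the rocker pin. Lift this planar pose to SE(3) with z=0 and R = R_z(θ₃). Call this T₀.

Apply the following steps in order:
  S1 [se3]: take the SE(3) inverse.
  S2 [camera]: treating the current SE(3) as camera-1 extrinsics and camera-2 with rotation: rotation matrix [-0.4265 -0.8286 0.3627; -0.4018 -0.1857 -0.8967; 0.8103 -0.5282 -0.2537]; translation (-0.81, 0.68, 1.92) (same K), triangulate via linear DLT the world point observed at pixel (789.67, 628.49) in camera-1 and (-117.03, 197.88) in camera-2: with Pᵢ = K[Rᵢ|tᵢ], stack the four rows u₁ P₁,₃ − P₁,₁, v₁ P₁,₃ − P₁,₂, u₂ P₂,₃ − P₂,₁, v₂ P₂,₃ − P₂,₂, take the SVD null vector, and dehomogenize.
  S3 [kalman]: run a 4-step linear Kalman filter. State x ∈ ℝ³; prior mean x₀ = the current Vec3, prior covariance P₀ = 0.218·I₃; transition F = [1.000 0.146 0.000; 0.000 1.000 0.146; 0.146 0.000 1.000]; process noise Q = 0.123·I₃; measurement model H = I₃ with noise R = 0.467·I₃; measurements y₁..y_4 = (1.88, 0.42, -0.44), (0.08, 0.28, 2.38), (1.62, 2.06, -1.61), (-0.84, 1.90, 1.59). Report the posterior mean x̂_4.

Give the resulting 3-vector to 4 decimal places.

result = (0.5613, 1.5113, 0.7802)

source (fourbar_fk): coupler pose = R=[0.5555 -0.8315 0.0000; 0.8315 0.5555 0.0000; 0.0000 0.0000 1.0000], t=(0.8595, 0.5305, 0.0000)
after S1 (invert_se3): R=[0.5555 0.8315 0.0000; -0.8315 0.5555 -0.0000; 0.0000 0.0000 1.0000], t=(-0.9186, 0.4199, 0.0000)
after S2 (triangulate): (0.7943, 1.2816, 0.4359)
after S3 (kf_track): (0.5613, 1.5113, 0.7802)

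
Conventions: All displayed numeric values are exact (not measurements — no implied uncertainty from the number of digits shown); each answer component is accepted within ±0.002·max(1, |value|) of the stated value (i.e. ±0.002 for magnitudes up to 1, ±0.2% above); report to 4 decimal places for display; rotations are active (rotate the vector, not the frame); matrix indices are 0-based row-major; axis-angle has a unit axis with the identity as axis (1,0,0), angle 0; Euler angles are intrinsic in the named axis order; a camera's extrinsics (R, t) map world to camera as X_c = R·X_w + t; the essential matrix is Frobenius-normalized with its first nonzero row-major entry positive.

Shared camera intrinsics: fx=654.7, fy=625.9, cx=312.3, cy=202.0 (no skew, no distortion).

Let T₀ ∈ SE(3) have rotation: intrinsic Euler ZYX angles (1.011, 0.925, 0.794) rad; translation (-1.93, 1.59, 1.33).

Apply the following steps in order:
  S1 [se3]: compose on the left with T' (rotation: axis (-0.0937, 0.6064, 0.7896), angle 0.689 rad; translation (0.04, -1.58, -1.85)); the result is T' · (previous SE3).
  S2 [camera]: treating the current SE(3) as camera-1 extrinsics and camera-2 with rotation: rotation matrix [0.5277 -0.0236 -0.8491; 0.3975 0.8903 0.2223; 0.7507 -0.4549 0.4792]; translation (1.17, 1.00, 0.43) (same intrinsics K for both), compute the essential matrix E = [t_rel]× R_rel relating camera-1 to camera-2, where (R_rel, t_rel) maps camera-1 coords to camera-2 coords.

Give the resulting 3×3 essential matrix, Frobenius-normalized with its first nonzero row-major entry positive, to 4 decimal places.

after S1 (compose_se3): R=[-0.3097 -0.5076 0.8040; 0.4579 0.6614 0.5940; -0.8333 0.5521 0.0276], t=(-1.7821, -0.9387, 0.2214)
after S2 (essential): [0.3737 -0.3848 -0.4297; -0.4092 -0.1034 -0.4135; 0.3898 -0.0419 0.1573]

matrix = [0.3737 -0.3848 -0.4297; -0.4092 -0.1034 -0.4135; 0.3898 -0.0419 0.1573]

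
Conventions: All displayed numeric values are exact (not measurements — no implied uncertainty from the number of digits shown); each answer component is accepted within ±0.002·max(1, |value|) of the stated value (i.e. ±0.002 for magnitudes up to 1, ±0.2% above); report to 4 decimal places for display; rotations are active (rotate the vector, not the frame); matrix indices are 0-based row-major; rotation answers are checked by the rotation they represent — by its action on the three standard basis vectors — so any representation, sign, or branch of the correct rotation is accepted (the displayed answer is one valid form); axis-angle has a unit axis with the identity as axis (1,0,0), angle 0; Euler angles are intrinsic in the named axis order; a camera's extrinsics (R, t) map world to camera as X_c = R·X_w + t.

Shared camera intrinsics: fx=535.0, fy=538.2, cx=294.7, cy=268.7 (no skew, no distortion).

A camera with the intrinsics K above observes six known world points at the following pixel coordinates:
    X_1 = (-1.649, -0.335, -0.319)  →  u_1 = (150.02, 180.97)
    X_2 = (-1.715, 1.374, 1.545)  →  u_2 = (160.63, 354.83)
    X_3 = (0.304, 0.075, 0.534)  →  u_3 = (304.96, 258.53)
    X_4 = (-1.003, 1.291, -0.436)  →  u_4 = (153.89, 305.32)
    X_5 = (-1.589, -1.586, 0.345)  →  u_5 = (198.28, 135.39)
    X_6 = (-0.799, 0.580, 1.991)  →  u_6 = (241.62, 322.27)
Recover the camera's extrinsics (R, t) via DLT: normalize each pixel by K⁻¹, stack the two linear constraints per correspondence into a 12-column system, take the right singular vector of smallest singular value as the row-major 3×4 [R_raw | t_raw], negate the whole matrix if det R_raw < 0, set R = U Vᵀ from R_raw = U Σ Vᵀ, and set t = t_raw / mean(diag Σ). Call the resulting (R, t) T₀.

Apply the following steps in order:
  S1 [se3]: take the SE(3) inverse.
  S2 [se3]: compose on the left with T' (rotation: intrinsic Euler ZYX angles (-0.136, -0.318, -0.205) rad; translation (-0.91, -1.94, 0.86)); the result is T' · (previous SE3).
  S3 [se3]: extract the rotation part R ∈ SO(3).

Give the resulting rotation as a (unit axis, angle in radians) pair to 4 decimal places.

rotation (axis_angle) = ((0.3340, -0.8627, -0.3796), 0.6303)

source (pnp_recover): camera pose = R=[0.9678 -0.1995 0.1537; 0.1172 0.8969 0.4264; -0.2229 -0.3947 0.8914], t=(-0.2299, -0.4600, 6.4697)
after S1 (invert_se3): R=[0.9678 0.1172 -0.2229; -0.1995 0.8969 -0.3947; 0.1537 0.4264 0.8914], t=(1.7187, 2.9201, -5.5354)
after S2 (compose_se3): R=[0.8293 0.1684 -0.5328; -0.2791 0.9509 -0.1339; 0.4841 0.2598 0.8356], t=(2.8053, -0.7002, -4.3151)
after S3 (rot_of_se3): [0.8293 0.1684 -0.5328; -0.2791 0.9509 -0.1339; 0.4841 0.2598 0.8356]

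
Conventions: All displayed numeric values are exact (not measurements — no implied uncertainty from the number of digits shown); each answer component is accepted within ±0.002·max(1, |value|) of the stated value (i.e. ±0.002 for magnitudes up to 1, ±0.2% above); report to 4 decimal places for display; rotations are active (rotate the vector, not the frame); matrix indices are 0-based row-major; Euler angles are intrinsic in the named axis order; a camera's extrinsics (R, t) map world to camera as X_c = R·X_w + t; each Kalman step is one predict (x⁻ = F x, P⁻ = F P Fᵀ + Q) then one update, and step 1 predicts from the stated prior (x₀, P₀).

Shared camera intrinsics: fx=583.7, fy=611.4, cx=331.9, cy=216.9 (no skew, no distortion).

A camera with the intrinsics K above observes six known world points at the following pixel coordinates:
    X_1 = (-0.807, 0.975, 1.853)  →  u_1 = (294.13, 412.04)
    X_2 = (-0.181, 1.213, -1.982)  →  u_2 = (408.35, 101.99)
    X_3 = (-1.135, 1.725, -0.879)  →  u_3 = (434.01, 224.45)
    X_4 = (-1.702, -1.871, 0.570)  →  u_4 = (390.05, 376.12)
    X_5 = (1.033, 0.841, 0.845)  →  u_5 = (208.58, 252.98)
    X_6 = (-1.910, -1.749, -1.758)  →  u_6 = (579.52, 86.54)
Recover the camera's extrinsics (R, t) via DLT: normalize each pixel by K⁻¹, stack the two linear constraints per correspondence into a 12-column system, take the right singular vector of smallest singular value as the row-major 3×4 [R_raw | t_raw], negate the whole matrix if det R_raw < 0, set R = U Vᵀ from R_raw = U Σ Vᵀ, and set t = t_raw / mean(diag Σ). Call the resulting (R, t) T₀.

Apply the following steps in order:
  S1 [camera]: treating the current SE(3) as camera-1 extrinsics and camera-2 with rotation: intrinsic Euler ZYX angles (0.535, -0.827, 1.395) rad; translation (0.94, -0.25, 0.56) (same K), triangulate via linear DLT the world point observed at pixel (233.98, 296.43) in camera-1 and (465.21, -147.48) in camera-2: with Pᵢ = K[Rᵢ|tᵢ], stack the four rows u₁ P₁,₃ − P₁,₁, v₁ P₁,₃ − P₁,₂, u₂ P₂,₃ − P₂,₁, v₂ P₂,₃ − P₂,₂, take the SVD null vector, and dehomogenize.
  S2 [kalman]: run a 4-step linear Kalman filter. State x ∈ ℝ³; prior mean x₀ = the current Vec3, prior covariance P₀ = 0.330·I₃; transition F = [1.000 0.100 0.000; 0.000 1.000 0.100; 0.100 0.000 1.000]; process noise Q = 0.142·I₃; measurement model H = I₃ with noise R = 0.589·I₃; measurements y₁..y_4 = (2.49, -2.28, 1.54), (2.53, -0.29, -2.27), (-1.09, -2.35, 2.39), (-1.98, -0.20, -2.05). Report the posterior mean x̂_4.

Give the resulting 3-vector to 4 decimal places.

source (pnp_recover): camera pose = R=[-0.8465 0.1958 -0.4951; -0.4693 0.1647 0.8675; 0.2514 0.9667 -0.0475], t=(-0.4000, 0.0400, 6.2001)
after S1 (triangulate): (0.8342, 1.8751, 1.2731)
after S2 (kf_track): (-0.4509, -0.7377, -0.2284)

result = (-0.4509, -0.7377, -0.2284)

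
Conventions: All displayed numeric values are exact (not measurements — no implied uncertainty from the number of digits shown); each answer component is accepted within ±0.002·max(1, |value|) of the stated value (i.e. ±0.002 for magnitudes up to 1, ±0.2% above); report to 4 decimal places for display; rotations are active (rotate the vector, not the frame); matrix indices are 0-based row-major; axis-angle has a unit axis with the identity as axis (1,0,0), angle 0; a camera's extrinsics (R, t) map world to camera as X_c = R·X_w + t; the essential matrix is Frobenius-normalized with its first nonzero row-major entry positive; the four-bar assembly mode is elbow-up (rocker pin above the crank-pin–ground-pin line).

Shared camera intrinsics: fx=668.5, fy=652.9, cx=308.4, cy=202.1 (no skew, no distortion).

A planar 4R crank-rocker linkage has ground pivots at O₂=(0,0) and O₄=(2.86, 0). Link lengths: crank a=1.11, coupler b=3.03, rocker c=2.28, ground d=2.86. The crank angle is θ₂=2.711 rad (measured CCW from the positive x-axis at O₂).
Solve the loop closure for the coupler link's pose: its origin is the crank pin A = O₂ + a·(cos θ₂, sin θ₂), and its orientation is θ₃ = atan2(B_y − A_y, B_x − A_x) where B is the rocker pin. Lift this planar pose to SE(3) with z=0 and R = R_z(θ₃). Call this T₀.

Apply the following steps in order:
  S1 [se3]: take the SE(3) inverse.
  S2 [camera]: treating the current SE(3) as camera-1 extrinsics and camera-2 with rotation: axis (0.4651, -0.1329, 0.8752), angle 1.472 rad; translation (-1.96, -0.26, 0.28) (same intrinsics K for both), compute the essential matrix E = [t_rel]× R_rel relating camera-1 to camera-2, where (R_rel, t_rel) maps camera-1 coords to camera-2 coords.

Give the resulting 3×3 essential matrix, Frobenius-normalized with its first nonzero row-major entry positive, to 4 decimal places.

source (fourbar_fk): coupler pose = R=[0.8753 -0.4835 0.0000; 0.4835 0.8753 0.0000; 0.0000 0.0000 1.0000], t=(-1.0087, 0.4633, 0.0000)
after S1 (invert_se3): R=[0.8753 0.4835 0.0000; -0.4835 0.8753 0.0000; 0.0000 0.0000 1.0000], t=(0.6589, -0.8933, 0.0000)
after S2 (essential): [0.1434 0.0224 0.2077; -0.4054 -0.0610 -0.5176; 0.5560 0.0471 -0.4341]

matrix = [0.1434 0.0224 0.2077; -0.4054 -0.0610 -0.5176; 0.5560 0.0471 -0.4341]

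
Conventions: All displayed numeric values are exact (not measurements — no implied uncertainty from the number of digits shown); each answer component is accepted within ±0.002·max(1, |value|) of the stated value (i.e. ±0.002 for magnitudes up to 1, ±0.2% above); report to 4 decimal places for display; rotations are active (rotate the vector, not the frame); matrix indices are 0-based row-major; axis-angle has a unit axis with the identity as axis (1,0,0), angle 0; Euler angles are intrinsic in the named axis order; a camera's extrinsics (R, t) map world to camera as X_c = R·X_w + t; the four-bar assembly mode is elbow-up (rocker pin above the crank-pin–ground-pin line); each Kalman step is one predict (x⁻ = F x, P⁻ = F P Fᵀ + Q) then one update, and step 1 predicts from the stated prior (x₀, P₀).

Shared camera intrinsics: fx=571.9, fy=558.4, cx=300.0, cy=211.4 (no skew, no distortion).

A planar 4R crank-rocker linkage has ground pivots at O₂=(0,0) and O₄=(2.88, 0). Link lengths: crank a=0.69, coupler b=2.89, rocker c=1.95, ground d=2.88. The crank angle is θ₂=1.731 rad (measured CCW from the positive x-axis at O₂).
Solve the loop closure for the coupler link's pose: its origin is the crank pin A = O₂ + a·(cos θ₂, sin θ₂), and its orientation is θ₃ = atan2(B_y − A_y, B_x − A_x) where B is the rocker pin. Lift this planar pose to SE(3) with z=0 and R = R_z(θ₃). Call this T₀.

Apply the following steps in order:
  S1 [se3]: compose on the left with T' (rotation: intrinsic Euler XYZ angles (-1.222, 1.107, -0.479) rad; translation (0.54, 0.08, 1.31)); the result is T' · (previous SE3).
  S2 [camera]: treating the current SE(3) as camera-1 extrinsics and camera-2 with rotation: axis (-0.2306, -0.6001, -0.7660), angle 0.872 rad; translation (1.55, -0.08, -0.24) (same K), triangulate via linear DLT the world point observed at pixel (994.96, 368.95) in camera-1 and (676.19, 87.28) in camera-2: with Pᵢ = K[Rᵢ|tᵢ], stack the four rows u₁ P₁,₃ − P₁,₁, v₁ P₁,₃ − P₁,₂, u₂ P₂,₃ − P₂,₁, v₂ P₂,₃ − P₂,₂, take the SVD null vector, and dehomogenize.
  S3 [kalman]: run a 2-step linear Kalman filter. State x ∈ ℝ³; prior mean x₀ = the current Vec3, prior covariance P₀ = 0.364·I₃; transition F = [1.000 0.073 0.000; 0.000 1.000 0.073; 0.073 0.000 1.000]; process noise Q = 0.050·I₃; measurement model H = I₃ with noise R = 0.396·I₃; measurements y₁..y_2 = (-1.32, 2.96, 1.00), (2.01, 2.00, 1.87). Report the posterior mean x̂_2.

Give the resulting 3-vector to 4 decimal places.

result = (0.4797, 1.6205, 1.4917)

source (fourbar_fk): coupler pose = R=[0.9045 -0.4264 0.0000; 0.4264 0.9045 0.0000; 0.0000 0.0000 1.0000], t=(-0.1101, 0.6812, 0.0000)
after S1 (compose_se3): R=[0.4470 0.0172 0.8944; -0.8530 0.3092 0.4204; -0.2693 -0.9509 0.1529], t=(0.6367, 0.1222, 0.6281)
after S2 (triangulate): (0.0385, -0.7133, 1.3170)
after S3 (kf_track): (0.4797, 1.6205, 1.4917)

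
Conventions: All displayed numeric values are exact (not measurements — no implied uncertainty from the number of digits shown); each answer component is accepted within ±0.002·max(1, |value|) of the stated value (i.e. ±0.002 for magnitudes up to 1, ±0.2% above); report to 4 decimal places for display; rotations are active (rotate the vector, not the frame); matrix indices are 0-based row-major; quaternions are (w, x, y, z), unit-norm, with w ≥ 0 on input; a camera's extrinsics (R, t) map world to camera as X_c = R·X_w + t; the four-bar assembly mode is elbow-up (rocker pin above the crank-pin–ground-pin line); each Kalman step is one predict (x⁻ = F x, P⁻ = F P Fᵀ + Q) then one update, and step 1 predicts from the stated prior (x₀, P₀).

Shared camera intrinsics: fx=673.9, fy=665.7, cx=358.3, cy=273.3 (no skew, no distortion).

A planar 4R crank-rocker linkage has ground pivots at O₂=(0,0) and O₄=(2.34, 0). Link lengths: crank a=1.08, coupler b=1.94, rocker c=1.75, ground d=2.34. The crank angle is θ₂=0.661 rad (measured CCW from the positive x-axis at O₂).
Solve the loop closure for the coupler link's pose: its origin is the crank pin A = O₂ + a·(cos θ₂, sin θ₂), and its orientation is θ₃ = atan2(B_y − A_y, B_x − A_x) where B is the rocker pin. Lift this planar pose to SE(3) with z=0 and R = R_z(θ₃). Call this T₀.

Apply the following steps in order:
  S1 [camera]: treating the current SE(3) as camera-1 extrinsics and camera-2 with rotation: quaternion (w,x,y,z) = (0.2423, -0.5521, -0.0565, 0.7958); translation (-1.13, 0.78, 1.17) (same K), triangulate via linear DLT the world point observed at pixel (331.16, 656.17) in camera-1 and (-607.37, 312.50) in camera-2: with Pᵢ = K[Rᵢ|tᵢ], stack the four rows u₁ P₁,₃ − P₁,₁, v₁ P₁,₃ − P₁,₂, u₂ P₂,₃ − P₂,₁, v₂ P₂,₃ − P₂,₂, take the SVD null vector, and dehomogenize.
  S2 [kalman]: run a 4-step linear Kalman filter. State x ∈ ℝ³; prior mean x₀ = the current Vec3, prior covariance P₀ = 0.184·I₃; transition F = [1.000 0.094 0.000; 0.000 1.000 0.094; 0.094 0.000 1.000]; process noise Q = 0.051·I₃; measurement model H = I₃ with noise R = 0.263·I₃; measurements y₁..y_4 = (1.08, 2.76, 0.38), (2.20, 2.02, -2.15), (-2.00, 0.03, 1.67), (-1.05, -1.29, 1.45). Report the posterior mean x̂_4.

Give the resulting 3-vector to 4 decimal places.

source (fourbar_fk): coupler pose = R=[0.8298 -0.5581 0.0000; 0.5581 0.8298 0.0000; 0.0000 0.0000 1.0000], t=(0.8525, 0.6630, 0.0000)
after S1 (triangulate): (-0.5473, 0.8469, 1.8436)
after S2 (kf_track): (-0.3272, 0.3104, 0.7635)

result = (-0.3272, 0.3104, 0.7635)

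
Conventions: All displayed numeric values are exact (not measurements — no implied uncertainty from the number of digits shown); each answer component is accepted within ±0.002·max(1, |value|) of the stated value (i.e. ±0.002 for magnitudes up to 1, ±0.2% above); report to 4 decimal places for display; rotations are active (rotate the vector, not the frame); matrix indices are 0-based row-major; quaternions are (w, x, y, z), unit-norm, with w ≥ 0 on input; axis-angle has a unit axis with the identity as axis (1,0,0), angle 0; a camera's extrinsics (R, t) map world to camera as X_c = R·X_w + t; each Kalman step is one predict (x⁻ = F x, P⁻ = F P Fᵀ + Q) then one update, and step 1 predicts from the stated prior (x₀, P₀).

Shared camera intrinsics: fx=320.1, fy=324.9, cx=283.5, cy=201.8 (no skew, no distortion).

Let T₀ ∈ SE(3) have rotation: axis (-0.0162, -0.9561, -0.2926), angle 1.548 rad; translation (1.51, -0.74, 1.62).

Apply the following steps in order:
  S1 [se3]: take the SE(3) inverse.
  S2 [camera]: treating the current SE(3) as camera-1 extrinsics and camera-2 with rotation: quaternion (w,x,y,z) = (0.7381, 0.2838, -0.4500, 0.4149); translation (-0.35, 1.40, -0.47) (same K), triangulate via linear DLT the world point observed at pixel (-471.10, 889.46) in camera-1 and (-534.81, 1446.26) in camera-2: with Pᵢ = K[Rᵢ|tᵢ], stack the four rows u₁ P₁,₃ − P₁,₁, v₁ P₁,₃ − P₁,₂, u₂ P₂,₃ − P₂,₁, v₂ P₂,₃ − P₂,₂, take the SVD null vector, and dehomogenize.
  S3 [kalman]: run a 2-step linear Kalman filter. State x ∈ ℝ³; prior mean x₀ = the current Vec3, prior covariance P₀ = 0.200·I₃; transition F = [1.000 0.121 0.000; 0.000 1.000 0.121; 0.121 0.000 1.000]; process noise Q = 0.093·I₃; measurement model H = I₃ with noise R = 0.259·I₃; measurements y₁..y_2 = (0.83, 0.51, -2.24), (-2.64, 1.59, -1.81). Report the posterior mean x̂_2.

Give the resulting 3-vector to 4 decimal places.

result = (-0.6377, 1.1813, -1.4568)

after S1 (invert_se3): R=[0.0230 -0.2774 0.9605; 0.3077 0.9161 0.2572; -0.9512 0.2896 0.1065], t=(-1.7960, -0.2033, 1.4782)
after S2 (triangulate): (1.1734, 1.9978, 0.0875)
after S3 (kf_track): (-0.6377, 1.1813, -1.4568)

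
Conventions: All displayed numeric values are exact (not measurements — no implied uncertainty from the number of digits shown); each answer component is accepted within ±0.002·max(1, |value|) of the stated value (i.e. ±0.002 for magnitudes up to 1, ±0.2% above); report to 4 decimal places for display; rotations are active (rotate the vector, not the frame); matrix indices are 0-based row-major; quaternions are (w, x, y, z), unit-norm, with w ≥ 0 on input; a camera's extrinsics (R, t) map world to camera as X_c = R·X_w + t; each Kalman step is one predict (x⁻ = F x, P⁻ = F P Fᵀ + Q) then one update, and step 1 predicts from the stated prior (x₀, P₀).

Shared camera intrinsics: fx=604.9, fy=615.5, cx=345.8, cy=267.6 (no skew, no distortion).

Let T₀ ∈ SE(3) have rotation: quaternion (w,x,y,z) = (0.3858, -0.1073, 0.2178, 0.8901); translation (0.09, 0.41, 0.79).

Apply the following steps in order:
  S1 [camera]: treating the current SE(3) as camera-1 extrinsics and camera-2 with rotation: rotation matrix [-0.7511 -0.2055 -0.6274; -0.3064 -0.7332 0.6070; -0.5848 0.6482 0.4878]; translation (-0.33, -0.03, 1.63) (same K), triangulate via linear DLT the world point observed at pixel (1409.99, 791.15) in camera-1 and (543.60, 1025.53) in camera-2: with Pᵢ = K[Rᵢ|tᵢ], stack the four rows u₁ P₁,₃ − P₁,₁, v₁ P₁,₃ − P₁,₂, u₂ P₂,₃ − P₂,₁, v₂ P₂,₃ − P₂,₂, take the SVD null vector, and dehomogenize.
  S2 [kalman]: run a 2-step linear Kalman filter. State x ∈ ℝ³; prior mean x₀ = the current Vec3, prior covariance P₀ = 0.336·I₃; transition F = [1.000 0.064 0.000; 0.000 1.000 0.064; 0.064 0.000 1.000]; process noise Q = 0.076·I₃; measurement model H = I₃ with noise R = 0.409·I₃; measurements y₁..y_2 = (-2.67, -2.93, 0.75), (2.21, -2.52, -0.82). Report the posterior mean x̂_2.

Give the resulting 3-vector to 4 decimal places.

result = (-0.3501, -2.3053, -0.0145)

after S1 (triangulate): (-1.0511, -1.6121, 0.5064)
after S2 (kf_track): (-0.3501, -2.3053, -0.0145)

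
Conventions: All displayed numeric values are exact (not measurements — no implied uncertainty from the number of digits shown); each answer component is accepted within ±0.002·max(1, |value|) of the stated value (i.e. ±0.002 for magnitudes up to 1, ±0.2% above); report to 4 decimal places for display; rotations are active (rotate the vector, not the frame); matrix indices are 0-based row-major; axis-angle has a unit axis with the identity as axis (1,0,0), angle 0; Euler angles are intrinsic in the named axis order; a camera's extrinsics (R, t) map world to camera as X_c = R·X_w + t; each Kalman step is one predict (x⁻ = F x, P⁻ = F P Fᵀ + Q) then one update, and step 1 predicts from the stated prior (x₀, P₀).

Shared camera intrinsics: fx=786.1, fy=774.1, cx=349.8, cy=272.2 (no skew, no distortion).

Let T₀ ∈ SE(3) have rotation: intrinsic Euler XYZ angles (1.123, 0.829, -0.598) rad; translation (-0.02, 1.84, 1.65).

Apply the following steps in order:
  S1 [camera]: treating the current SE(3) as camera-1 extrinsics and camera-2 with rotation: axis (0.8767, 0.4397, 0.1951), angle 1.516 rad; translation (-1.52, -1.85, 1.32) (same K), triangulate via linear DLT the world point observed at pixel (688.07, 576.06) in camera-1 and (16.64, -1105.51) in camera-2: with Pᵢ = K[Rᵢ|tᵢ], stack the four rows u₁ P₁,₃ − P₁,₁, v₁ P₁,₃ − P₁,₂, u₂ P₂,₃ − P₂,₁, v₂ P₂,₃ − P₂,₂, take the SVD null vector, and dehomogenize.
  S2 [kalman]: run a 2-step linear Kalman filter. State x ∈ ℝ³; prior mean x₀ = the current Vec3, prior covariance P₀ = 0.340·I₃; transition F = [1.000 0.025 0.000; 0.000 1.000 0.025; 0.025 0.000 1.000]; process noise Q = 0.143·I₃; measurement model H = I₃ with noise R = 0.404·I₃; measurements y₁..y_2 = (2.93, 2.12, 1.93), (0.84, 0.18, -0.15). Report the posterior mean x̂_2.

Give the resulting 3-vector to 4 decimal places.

after S1 (triangulate): (-0.3058, 0.2681, 1.5792)
after S2 (kf_track): (1.1728, 0.7856, 0.8812)

result = (1.1728, 0.7856, 0.8812)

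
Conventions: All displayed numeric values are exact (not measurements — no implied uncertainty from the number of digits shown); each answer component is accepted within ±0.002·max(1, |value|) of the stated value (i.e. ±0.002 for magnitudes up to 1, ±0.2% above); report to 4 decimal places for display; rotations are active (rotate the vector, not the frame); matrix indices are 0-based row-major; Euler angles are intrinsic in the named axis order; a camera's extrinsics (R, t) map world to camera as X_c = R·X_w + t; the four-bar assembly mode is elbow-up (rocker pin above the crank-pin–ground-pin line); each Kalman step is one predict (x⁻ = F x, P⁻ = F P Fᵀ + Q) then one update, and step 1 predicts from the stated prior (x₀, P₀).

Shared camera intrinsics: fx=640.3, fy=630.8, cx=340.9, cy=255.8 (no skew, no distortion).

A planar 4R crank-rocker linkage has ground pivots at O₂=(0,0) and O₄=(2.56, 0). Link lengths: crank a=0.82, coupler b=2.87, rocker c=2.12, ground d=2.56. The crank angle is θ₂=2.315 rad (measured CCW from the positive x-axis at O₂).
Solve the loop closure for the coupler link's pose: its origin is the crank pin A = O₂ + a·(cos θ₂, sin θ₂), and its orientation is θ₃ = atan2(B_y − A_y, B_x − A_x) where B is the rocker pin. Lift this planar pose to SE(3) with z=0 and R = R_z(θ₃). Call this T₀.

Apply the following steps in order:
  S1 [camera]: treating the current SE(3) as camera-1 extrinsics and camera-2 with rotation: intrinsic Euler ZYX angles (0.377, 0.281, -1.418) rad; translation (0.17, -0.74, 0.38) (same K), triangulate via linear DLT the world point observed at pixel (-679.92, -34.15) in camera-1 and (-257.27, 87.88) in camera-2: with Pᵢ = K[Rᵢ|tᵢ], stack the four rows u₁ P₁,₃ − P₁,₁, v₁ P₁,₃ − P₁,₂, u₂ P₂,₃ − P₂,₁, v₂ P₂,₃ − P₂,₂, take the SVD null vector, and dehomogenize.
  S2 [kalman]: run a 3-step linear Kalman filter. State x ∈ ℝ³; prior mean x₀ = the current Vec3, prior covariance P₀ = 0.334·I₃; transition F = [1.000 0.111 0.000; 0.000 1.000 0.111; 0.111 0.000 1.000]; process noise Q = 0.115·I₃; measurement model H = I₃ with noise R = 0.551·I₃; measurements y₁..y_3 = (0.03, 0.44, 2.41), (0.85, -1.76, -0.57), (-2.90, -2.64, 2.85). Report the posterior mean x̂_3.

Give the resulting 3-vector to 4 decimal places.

result = (-1.2517, -1.3161, 1.3492)

source (fourbar_fk): coupler pose = R=[0.8684 -0.4959 0.0000; 0.4959 0.8684 0.0000; 0.0000 0.0000 1.0000], t=(-0.5555, 0.6032, 0.0000)
after S1 (triangulate): (-1.3516, -0.4267, 0.9519)
after S2 (kf_track): (-1.2517, -1.3161, 1.3492)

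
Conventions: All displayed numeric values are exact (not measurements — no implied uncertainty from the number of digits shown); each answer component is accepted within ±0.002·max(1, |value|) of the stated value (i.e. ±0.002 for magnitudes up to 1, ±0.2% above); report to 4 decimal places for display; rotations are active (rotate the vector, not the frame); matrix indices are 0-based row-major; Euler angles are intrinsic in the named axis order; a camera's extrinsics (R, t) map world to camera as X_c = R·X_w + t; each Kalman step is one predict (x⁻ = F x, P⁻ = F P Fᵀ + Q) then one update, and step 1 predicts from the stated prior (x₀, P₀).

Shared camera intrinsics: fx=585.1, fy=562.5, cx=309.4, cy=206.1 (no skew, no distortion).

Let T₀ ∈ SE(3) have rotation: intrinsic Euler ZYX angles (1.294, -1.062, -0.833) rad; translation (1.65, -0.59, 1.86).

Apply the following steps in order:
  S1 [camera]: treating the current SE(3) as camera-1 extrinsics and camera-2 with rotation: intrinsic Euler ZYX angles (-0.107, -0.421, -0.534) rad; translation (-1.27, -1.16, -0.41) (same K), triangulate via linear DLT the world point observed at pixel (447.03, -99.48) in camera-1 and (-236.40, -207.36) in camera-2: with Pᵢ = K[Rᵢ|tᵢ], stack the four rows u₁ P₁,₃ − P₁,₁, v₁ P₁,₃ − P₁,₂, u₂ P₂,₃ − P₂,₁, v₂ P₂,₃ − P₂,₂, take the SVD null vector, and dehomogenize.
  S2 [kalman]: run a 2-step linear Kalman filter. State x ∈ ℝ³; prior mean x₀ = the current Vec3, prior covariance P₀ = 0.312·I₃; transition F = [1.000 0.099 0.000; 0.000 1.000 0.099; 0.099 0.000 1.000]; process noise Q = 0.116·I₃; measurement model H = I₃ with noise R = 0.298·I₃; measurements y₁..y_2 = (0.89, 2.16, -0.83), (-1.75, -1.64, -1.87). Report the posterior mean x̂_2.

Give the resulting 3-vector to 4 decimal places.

after S1 (triangulate): (0.5968, -1.1034, 1.6799)
after S2 (kf_track): (-0.5436, -0.4581, -0.8434)

result = (-0.5436, -0.4581, -0.8434)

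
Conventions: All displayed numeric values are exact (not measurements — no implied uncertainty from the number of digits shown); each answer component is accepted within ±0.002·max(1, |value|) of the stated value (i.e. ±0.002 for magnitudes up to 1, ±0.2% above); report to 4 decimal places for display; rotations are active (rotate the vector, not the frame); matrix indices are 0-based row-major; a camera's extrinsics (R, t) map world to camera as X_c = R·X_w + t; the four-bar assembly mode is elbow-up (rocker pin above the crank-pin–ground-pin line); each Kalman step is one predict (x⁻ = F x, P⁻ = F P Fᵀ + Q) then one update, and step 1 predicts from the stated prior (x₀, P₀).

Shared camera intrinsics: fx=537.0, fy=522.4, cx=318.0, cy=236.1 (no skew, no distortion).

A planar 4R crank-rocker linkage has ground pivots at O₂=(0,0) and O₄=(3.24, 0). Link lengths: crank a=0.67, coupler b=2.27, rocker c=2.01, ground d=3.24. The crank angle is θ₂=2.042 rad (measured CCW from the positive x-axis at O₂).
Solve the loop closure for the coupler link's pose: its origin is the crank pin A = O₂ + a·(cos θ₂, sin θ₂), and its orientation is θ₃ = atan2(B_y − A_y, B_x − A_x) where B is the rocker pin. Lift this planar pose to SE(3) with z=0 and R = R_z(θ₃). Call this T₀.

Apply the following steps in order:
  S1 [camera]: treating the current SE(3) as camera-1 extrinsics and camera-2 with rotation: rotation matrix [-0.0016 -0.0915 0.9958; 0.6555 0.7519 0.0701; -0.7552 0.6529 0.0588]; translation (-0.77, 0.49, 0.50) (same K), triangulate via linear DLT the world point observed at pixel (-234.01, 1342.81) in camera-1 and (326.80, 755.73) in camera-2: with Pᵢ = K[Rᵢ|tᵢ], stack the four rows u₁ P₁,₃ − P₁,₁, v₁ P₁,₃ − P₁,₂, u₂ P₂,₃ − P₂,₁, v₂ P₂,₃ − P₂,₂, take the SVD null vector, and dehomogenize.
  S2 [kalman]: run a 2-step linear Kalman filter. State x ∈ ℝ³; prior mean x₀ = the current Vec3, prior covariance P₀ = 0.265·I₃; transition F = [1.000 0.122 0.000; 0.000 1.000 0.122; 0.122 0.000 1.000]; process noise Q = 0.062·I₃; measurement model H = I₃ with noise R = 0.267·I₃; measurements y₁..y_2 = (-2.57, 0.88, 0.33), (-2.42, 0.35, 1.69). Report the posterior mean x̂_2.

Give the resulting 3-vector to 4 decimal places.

source (fourbar_fk): coupler pose = R=[0.9327 -0.3606 0.0000; 0.3606 0.9327 0.0000; 0.0000 0.0000 1.0000], t=(-0.3042, 0.5970, 0.0000)
after S1 (triangulate): (-0.1151, 1.5443, 0.9421)
after S2 (kf_track): (-1.7658, 0.8413, 0.8832)

result = (-1.7658, 0.8413, 0.8832)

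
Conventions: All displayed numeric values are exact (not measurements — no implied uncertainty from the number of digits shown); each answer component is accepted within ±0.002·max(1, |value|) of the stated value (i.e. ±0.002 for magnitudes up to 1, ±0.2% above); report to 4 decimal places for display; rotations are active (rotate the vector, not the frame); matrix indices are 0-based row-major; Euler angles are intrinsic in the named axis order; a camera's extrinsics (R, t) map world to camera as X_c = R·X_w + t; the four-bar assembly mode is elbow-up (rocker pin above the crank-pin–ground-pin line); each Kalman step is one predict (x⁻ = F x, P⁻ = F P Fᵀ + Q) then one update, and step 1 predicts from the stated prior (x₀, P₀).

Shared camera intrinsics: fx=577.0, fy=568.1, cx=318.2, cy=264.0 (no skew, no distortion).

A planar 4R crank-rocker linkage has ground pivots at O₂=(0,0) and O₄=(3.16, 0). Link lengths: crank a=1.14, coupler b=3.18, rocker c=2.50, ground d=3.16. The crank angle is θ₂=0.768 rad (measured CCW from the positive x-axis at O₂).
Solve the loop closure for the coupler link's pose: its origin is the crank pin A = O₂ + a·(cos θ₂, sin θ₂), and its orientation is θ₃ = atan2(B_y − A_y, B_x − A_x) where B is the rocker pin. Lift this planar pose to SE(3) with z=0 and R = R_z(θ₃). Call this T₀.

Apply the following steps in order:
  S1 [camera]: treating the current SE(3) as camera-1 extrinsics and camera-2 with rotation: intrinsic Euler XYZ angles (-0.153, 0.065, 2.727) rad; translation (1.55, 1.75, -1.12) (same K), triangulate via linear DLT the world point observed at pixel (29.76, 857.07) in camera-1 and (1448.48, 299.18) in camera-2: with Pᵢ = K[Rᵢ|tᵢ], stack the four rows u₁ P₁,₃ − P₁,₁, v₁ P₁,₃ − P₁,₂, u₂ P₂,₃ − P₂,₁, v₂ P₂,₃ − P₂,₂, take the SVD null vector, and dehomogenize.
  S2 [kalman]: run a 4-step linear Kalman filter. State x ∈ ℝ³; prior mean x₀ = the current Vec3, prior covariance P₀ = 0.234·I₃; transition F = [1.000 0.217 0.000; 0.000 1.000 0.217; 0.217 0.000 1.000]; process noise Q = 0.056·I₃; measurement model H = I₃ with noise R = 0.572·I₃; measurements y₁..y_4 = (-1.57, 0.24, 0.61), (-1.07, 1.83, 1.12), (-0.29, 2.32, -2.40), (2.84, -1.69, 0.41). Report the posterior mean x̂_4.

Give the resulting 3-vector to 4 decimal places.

result = (0.5551, 1.0324, -0.0849)

source (fourbar_fk): coupler pose = R=[0.8486 -0.5290 0.0000; 0.5290 0.8486 0.0000; 0.0000 0.0000 1.0000], t=(0.8200, 0.7920, 0.0000)
after S1 (triangulate): (-0.8909, 1.7738, 1.7491)
after S2 (kf_track): (0.5551, 1.0324, -0.0849)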